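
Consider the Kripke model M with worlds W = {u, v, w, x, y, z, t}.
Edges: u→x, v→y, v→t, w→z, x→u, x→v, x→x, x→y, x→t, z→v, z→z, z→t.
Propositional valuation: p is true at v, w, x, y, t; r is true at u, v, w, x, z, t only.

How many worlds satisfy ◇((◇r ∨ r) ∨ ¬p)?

Let φ = ◇((◇r ∨ r) ∨ ¬p). Evaluate φ at each world:
  u (successors {x}): φ is true.
  v (successors {y, t}): φ is true.
  w (successors {z}): φ is true.
  x (successors {u, v, x, y, t}): φ is true.
  y (successors ∅): φ is false.
  z (successors {v, z, t}): φ is true.
  t (successors ∅): φ is false.
For instance, at v:
  At v: ◇((◇r ∨ r) ∨ ¬p) requires (◇r ∨ r) ∨ ¬p at some successor in {y, t}.
    (◇r ∨ r) ∨ ¬p holds at t, so ◇((◇r ∨ r) ∨ ¬p) is true at v.
      At t: ◇r ∨ r is true, ¬p is false, so (◇r ∨ r) ∨ ¬p is true.
Satisfying worlds: {u, v, w, x, z}

5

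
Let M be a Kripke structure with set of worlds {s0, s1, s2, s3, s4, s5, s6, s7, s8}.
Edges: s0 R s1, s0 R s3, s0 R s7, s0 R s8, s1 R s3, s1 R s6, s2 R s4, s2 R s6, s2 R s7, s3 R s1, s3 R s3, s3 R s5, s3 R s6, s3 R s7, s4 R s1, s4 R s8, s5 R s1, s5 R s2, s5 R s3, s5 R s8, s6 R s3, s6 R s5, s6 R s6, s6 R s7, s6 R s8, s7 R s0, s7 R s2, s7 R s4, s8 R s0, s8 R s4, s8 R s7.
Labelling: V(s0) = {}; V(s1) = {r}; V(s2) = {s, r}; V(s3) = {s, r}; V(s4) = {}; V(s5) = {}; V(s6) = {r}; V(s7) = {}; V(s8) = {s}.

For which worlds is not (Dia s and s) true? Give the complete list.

Let φ = not (Dia s and s). Evaluate φ at each world:
  s0 (successors {s1, s3, s7, s8}): φ is true.
  s1 (successors {s3, s6}): φ is true.
  s2 (successors {s4, s6, s7}): φ is true.
  s3 (successors {s1, s3, s5, s6, s7}): φ is false.
  s4 (successors {s1, s8}): φ is true.
  s5 (successors {s1, s2, s3, s8}): φ is true.
  s6 (successors {s3, s5, s6, s7, s8}): φ is true.
  s7 (successors {s0, s2, s4}): φ is true.
  s8 (successors {s0, s4, s7}): φ is true.
For instance, at s3:
  At s3: Dia s and s is true, so not (Dia s and s) is false.
    At s3: Dia s is true, s is true, so Dia s and s is true.
      At s3: Dia s requires s at some successor in {s1, s3, s5, s6, s7}.
        s holds at s3, so Dia s is true at s3.
Satisfying worlds: {s0, s1, s2, s4, s5, s6, s7, s8}

s0, s1, s2, s4, s5, s6, s7, s8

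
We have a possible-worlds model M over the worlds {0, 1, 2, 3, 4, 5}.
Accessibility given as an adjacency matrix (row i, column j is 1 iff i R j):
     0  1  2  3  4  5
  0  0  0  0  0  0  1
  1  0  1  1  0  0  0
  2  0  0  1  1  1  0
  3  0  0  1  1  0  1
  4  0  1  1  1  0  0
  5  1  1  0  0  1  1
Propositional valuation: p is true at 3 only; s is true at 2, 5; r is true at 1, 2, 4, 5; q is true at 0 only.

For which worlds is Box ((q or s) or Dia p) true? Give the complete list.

Let φ = Box ((q or s) or Dia p). Evaluate φ at each world:
  0 (successors {5}): φ is true.
  1 (successors {1, 2}): φ is false.
  2 (successors {2, 3, 4}): φ is true.
  3 (successors {2, 3, 5}): φ is true.
  4 (successors {1, 2, 3}): φ is false.
  5 (successors {0, 1, 4, 5}): φ is false.
For instance, at 3:
  At 3: Box ((q or s) or Dia p) requires (q or s) or Dia p at every successor {2, 3, 5}.
      At 2: q or s is true, Dia p is true, so (q or s) or Dia p is true.
      At 3: q or s is false, Dia p is true, so (q or s) or Dia p is true.
      At 5: q or s is true, Dia p is false, so (q or s) or Dia p is true.
  So Box ((q or s) or Dia p) is true at 3.
Satisfying worlds: {0, 2, 3}

0, 2, 3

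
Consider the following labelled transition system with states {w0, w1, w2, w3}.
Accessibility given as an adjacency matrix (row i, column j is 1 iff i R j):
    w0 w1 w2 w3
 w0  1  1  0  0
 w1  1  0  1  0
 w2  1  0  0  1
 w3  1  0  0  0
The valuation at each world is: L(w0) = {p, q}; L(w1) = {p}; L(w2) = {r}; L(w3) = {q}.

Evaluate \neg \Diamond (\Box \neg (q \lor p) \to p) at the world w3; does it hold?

No

At w3: \Diamond (\Box \neg (q \lor p) \to p) is true, so \neg \Diamond (\Box \neg (q \lor p) \to p) is false.
  At w3: \Diamond (\Box \neg (q \lor p) \to p) requires \Box \neg (q \lor p) \to p at some successor in {w0}.
    \Box \neg (q \lor p) \to p holds at w0, so \Diamond (\Box \neg (q \lor p) \to p) is true at w3.
      At w0: \Box \neg (q \lor p) is false, p is true, so \Box \neg (q \lor p) \to p is true.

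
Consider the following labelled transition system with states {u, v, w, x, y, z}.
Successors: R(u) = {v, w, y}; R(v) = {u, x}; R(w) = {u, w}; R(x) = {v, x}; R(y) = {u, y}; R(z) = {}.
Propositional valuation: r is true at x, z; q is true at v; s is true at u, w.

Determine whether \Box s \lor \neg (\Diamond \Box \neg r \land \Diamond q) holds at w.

Yes

Recall that \Box ψ holds at a world iff ψ holds at every accessible world, and \Diamond ψ holds iff ψ holds at some accessible world.
At w: \Box s is true, \neg (\Diamond \Box \neg r \land \Diamond q) is true, so \Box s \lor \neg (\Diamond \Box \neg r \land \Diamond q) is true.
  At w: \Box s requires s at every successor {u, w}.
    At u: s is true.
    At w: s is true.
  So \Box s is true at w.
  At w: \Diamond \Box \neg r \land \Diamond q is false, so \neg (\Diamond \Box \neg r \land \Diamond q) is true.
    At w: \Diamond \Box \neg r is true, \Diamond q is false, so \Diamond \Box \neg r \land \Diamond q is false.
      At w: \Diamond \Box \neg r requires \Box \neg r at some successor in {u, w}.
        \Box \neg r holds at u, so \Diamond \Box \neg r is true at w.
      At w: \Diamond q requires q at some successor in {u, w}.
        At u: q is false.
        At w: q is false.
      So \Diamond q is false at w.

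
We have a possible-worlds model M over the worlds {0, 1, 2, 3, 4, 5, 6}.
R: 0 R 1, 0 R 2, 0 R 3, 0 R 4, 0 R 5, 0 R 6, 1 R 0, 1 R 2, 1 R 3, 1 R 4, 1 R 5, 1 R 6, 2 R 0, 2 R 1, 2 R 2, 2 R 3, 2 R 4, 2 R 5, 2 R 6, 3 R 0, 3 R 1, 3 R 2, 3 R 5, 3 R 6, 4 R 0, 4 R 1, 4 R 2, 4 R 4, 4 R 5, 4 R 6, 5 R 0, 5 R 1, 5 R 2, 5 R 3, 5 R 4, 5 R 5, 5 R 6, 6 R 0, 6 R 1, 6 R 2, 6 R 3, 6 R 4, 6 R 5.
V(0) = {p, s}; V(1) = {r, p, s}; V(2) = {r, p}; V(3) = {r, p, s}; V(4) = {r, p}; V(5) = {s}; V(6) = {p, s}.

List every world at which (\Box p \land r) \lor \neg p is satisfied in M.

Let φ = (\Box p \land r) \lor \neg p. Evaluate φ at each world:
  0 (successors {1, 2, 3, 4, 5, 6}): φ is false.
  1 (successors {0, 2, 3, 4, 5, 6}): φ is false.
  2 (successors {0, 1, 2, 3, 4, 5, 6}): φ is false.
  3 (successors {0, 1, 2, 5, 6}): φ is false.
  4 (successors {0, 1, 2, 4, 5, 6}): φ is false.
  5 (successors {0, 1, 2, 3, 4, 5, 6}): φ is true.
  6 (successors {0, 1, 2, 3, 4, 5}): φ is false.
For instance, at 3:
  At 3: \Box p \land r is false, \neg p is false, so (\Box p \land r) \lor \neg p is false.
    At 3: \Box p is false, r is true, so \Box p \land r is false.
      At 3: \Box p requires p at every successor {0, 1, 2, 5, 6}.
        p fails at 5, so \Box p is false at 3.
Satisfying worlds: {5}

5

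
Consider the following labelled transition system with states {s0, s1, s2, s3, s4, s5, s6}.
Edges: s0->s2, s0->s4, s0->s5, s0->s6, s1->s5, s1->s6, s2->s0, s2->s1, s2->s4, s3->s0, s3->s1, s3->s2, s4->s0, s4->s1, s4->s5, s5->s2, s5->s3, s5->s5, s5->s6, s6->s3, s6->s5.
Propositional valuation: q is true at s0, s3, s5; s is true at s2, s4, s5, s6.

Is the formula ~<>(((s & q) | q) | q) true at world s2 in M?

Recall that <>ψ holds at a world iff ψ holds at some accessible world.
At s2: <>(((s & q) | q) | q) is true, so ~<>(((s & q) | q) | q) is false.
  At s2: <>(((s & q) | q) | q) requires ((s & q) | q) | q at some successor in {s0, s1, s4}.
    ((s & q) | q) | q holds at s0, so <>(((s & q) | q) | q) is true at s2.

No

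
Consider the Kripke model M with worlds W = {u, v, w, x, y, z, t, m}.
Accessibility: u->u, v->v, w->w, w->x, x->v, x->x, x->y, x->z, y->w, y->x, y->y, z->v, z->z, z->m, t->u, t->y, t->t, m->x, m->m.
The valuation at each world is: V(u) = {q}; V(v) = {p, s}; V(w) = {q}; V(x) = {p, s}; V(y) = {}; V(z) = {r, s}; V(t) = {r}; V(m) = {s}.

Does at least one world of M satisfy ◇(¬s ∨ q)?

Yes

Let φ = ◇(¬s ∨ q). Evaluate φ at each world:
  u (successors {u}): φ is true.
  v (successors {v}): φ is false.
  w (successors {w, x}): φ is true.
  x (successors {v, x, y, z}): φ is true.
  y (successors {w, x, y}): φ is true.
  z (successors {v, z, m}): φ is false.
  t (successors {u, y, t}): φ is true.
  m (successors {x, m}): φ is false.
Detail at u (witness):
  At u: ◇(¬s ∨ q) requires ¬s ∨ q at some successor in {u}.
    ¬s ∨ q holds at u, so ◇(¬s ∨ q) is true at u.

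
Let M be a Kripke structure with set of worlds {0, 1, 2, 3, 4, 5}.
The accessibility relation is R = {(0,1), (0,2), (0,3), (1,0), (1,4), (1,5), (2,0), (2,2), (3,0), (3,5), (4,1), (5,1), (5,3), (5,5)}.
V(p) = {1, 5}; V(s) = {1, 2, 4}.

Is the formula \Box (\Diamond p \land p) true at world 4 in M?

Yes

Recall that \Box ψ holds at a world iff ψ holds at every accessible world, and \Diamond ψ holds iff ψ holds at some accessible world.
At 4: \Box (\Diamond p \land p) requires \Diamond p \land p at every successor {1}.
    At 1: \Diamond p is true, p is true, so \Diamond p \land p is true.
      At 1: \Diamond p requires p at some successor in {0, 4, 5}.
        p holds at 5, so \Diamond p is true at 1.
So \Box (\Diamond p \land p) is true at 4.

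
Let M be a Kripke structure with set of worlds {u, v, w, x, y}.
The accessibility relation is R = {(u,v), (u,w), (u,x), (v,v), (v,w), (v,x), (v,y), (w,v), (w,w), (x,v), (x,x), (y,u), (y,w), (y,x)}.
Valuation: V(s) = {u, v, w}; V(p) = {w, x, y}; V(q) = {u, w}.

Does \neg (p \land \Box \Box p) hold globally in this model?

Let φ = \neg (p \land \Box \Box p). Evaluate φ at each world:
  u (successors {v, w, x}): φ is true.
  v (successors {v, w, x, y}): φ is true.
  w (successors {v, w}): φ is true.
  x (successors {v, x}): φ is true.
  y (successors {u, w, x}): φ is true.
For instance, at y:
  At y: p \land \Box \Box p is false, so \neg (p \land \Box \Box p) is true.
    At y: p is true, \Box \Box p is false, so p \land \Box \Box p is false.
      At y: \Box \Box p requires \Box p at every successor {u, w, x}.
        \Box p fails at u, so \Box \Box p is false at y.

Yes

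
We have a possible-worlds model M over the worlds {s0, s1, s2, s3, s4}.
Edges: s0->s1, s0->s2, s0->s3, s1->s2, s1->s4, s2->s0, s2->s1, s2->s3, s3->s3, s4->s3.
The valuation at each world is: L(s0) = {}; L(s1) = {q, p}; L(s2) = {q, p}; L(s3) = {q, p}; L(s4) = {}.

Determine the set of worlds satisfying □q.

Let φ = □q. Evaluate φ at each world:
  s0 (successors {s1, s2, s3}): φ is true.
  s1 (successors {s2, s4}): φ is false.
  s2 (successors {s0, s1, s3}): φ is false.
  s3 (successors {s3}): φ is true.
  s4 (successors {s3}): φ is true.
For instance, at s3:
  At s3: □q requires q at every successor {s3}.
    At s3: q is true.
  So □q is true at s3.
Satisfying worlds: {s0, s3, s4}

s0, s3, s4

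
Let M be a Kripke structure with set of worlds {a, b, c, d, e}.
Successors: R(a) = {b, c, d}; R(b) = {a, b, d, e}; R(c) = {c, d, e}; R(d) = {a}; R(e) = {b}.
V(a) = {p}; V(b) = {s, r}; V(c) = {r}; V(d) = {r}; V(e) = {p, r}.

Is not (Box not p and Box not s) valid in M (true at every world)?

Let φ = not (Box not p and Box not s). Evaluate φ at each world:
  a (successors {b, c, d}): φ is true.
  b (successors {a, b, d, e}): φ is true.
  c (successors {c, d, e}): φ is true.
  d (successors {a}): φ is true.
  e (successors {b}): φ is true.
For instance, at e:
  At e: Box not p and Box not s is false, so not (Box not p and Box not s) is true.
    At e: Box not p is true, Box not s is false, so Box not p and Box not s is false.
      At e: Box not p requires not p at every successor {b}.
        At b: not p is true.
      So Box not p is true at e.
      At e: Box not s requires not s at every successor {b}.
        not s fails at b, so Box not s is false at e.

Yes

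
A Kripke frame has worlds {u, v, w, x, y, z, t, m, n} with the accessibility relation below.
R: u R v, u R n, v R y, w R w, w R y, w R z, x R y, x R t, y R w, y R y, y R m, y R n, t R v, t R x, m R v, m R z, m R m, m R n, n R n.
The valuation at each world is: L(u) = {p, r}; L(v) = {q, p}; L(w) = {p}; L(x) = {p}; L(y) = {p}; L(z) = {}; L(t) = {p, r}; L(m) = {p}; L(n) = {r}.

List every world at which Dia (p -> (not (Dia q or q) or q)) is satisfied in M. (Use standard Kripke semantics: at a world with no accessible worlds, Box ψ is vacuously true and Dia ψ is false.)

u, v, w, x, y, t, m, n

Let φ = Dia (p -> (not (Dia q or q) or q)). Evaluate φ at each world:
  u (successors {v, n}): φ is true.
  v (successors {y}): φ is true.
  w (successors {w, y, z}): φ is true.
  x (successors {y, t}): φ is true.
  y (successors {w, y, m, n}): φ is true.
  z (successors ∅): φ is false.
  t (successors {v, x}): φ is true.
  m (successors {v, z, m, n}): φ is true.
  n (successors {n}): φ is true.
For instance, at t:
  At t: Dia (p -> (not (Dia q or q) or q)) requires p -> (not (Dia q or q) or q) at some successor in {v, x}.
    p -> (not (Dia q or q) or q) holds at v, so Dia (p -> (not (Dia q or q) or q)) is true at t.
      At v: p is true, not (Dia q or q) or q is true, so p -> (not (Dia q or q) or q) is true.
Satisfying worlds: {u, v, w, x, y, t, m, n}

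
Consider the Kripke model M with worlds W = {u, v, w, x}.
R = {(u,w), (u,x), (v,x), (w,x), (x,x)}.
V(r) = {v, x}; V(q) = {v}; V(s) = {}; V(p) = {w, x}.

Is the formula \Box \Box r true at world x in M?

Recall that \Box ψ holds at a world iff ψ holds at every accessible world, and \Diamond ψ holds iff ψ holds at some accessible world.
At x: \Box \Box r requires \Box r at every successor {x}.
    At x: \Box r requires r at every successor {x}.
      At x: r is true.
    So \Box r is true at x.
So \Box \Box r is true at x.

Yes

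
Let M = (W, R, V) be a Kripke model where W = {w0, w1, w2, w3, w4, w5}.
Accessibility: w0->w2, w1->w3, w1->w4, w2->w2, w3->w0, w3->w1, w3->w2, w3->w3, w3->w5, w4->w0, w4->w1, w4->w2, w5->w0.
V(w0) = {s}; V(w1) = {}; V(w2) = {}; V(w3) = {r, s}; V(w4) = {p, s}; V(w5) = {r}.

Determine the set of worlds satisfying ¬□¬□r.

Let φ = ¬□¬□r. Evaluate φ at each world:
  w0 (successors {w2}): φ is false.
  w1 (successors {w3, w4}): φ is false.
  w2 (successors {w2}): φ is false.
  w3 (successors {w0, w1, w2, w3, w5}): φ is false.
  w4 (successors {w0, w1, w2}): φ is false.
  w5 (successors {w0}): φ is false.
For instance, at w1:
  At w1: □¬□r is true, so ¬□¬□r is false.
    At w1: □¬□r requires ¬□r at every successor {w3, w4}.
      At w3: ¬□r is true.
      At w4: ¬□r is true.
    So □¬□r is true at w1.
Satisfying worlds: none.

none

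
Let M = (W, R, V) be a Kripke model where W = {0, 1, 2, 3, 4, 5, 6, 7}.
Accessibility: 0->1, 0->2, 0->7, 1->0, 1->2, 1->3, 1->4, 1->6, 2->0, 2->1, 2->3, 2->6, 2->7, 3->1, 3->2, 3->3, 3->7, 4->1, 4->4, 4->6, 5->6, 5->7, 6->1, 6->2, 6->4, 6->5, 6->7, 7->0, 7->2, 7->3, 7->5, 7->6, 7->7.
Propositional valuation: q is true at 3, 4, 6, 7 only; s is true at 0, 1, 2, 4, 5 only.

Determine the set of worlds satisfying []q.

5

Let φ = []q. Evaluate φ at each world:
  0 (successors {1, 2, 7}): φ is false.
  1 (successors {0, 2, 3, 4, 6}): φ is false.
  2 (successors {0, 1, 3, 6, 7}): φ is false.
  3 (successors {1, 2, 3, 7}): φ is false.
  4 (successors {1, 4, 6}): φ is false.
  5 (successors {6, 7}): φ is true.
  6 (successors {1, 2, 4, 5, 7}): φ is false.
  7 (successors {0, 2, 3, 5, 6, 7}): φ is false.
For instance, at 4:
  At 4: []q requires q at every successor {1, 4, 6}.
    q fails at 1, so []q is false at 4.
Satisfying worlds: {5}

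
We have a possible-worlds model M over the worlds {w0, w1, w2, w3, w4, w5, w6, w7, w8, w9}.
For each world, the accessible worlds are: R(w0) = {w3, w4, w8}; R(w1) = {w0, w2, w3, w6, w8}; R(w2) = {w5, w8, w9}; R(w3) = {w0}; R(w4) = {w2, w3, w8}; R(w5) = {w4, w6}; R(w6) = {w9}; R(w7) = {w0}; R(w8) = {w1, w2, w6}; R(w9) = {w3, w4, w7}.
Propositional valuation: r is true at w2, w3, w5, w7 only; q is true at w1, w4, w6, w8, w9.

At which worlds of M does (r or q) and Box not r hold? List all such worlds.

Let φ = (r or q) and Box not r. Evaluate φ at each world:
  w0 (successors {w3, w4, w8}): φ is false.
  w1 (successors {w0, w2, w3, w6, w8}): φ is false.
  w2 (successors {w5, w8, w9}): φ is false.
  w3 (successors {w0}): φ is true.
  w4 (successors {w2, w3, w8}): φ is false.
  w5 (successors {w4, w6}): φ is true.
  w6 (successors {w9}): φ is true.
  w7 (successors {w0}): φ is true.
  w8 (successors {w1, w2, w6}): φ is false.
  w9 (successors {w3, w4, w7}): φ is false.
For instance, at w8:
  At w8: r or q is true, Box not r is false, so (r or q) and Box not r is false.
    At w8: Box not r requires not r at every successor {w1, w2, w6}.
      not r fails at w2, so Box not r is false at w8.
Satisfying worlds: {w3, w5, w6, w7}

w3, w5, w6, w7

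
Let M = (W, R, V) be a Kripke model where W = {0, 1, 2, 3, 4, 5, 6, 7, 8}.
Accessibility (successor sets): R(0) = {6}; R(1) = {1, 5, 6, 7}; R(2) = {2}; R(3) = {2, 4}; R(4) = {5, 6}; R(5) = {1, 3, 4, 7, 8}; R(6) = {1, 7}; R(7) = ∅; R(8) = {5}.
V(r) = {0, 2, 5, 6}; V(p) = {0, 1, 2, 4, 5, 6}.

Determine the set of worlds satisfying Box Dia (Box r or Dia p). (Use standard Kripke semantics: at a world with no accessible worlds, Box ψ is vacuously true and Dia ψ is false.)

0, 2, 3, 4, 7, 8

Recall that Box ψ holds at a world iff ψ holds at every accessible world, and Dia ψ holds iff ψ holds at some accessible world.
Let φ = Box Dia (Box r or Dia p). Evaluate φ at each world:
  0 (successors {6}): φ is true.
  1 (successors {1, 5, 6, 7}): φ is false.
  2 (successors {2}): φ is true.
  3 (successors {2, 4}): φ is true.
  4 (successors {5, 6}): φ is true.
  5 (successors {1, 3, 4, 7, 8}): φ is false.
  6 (successors {1, 7}): φ is false.
  7 (successors ∅): φ is true.
  8 (successors {5}): φ is true.
For instance, at 3:
  At 3: Box Dia (Box r or Dia p) requires Dia (Box r or Dia p) at every successor {2, 4}.
      At 2: Dia (Box r or Dia p) requires Box r or Dia p at some successor in {2}.
        Box r or Dia p holds at 2, so Dia (Box r or Dia p) is true at 2.
      At 4: Dia (Box r or Dia p) requires Box r or Dia p at some successor in {5, 6}.
        Box r or Dia p holds at 5, so Dia (Box r or Dia p) is true at 4.
  So Box Dia (Box r or Dia p) is true at 3.
Satisfying worlds: {0, 2, 3, 4, 7, 8}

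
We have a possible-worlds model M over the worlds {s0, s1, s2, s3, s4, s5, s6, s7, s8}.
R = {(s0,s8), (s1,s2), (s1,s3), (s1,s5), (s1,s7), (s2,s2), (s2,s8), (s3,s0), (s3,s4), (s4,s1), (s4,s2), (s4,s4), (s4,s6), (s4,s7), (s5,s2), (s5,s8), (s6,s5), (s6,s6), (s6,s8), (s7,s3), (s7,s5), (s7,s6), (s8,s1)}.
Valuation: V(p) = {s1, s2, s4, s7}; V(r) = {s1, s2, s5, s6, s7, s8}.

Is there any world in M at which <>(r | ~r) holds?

Yes

Let φ = <>(r | ~r). Evaluate φ at each world:
  s0 (successors {s8}): φ is true.
  s1 (successors {s2, s3, s5, s7}): φ is true.
  s2 (successors {s2, s8}): φ is true.
  s3 (successors {s0, s4}): φ is true.
  s4 (successors {s1, s2, s4, s6, s7}): φ is true.
  s5 (successors {s2, s8}): φ is true.
  s6 (successors {s5, s6, s8}): φ is true.
  s7 (successors {s3, s5, s6}): φ is true.
  s8 (successors {s1}): φ is true.
Detail at s0 (witness):
  At s0: <>(r | ~r) requires r | ~r at some successor in {s8}.
    r | ~r holds at s8, so <>(r | ~r) is true at s0.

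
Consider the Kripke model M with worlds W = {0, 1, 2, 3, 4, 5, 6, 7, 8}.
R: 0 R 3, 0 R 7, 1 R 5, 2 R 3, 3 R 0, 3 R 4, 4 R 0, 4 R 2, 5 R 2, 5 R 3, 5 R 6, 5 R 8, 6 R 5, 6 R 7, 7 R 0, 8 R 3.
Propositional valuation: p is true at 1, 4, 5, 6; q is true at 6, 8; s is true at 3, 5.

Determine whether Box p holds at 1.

Yes

Recall that Box ψ holds at a world iff ψ holds at every accessible world, and Dia ψ holds iff ψ holds at some accessible world.
At 1: Box p requires p at every successor {5}.
  At 5: p is true.
So Box p is true at 1.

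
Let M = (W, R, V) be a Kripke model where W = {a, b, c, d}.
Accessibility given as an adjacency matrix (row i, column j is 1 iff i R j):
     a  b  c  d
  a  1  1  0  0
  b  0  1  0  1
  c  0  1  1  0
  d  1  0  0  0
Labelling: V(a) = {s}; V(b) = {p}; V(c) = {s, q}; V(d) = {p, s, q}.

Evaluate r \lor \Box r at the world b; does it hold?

No

Recall that \Box ψ holds at a world iff ψ holds at every accessible world, and \Diamond ψ holds iff ψ holds at some accessible world.
At b: r is false, \Box r is false, so r \lor \Box r is false.
  At b: \Box r requires r at every successor {b, d}.
    r fails at b, so \Box r is false at b.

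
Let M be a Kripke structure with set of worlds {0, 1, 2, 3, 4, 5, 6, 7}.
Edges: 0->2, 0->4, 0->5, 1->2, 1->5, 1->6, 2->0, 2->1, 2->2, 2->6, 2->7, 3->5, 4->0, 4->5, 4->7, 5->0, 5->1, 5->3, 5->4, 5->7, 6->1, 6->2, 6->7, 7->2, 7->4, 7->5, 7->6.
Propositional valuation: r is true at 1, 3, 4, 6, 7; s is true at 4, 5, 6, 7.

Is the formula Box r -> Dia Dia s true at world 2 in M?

At 2: Box r is false, Dia Dia s is true, so Box r -> Dia Dia s is true.
  At 2: Box r requires r at every successor {0, 1, 2, 6, 7}.
    r fails at 0, so Box r is false at 2.
  At 2: Dia Dia s requires Dia s at some successor in {0, 1, 2, 6, 7}.
    Dia s holds at 0, so Dia Dia s is true at 2.
      At 0: Dia s requires s at some successor in {2, 4, 5}.
        s holds at 4, so Dia s is true at 0.

Yes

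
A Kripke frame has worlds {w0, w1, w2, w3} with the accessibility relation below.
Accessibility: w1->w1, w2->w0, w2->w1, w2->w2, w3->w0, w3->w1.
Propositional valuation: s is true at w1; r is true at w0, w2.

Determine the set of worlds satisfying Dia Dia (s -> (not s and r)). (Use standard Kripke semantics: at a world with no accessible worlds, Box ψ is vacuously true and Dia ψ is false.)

Recall that Dia ψ holds at a world iff ψ holds at some accessible world.
Let φ = Dia Dia (s -> (not s and r)). Evaluate φ at each world:
  w0 (successors ∅): φ is false.
  w1 (successors {w1}): φ is false.
  w2 (successors {w0, w1, w2}): φ is true.
  w3 (successors {w0, w1}): φ is false.
For instance, at w1:
  At w1: Dia Dia (s -> (not s and r)) requires Dia (s -> (not s and r)) at some successor in {w1}.
    At w1: Dia (s -> (not s and r)) is false.
  So Dia Dia (s -> (not s and r)) is false at w1.
Satisfying worlds: {w2}

w2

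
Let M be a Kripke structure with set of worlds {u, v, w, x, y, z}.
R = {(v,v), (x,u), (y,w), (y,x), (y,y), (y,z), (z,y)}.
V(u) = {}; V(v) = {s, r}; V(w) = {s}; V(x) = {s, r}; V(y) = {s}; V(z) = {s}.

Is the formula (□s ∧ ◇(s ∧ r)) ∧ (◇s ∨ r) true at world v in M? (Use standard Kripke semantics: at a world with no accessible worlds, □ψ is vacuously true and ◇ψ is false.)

Yes

Recall that □ψ holds at a world iff ψ holds at every accessible world, and ◇ψ holds iff ψ holds at some accessible world.
At v: □s ∧ ◇(s ∧ r) is true, ◇s ∨ r is true, so (□s ∧ ◇(s ∧ r)) ∧ (◇s ∨ r) is true.
  At v: □s is true, ◇(s ∧ r) is true, so □s ∧ ◇(s ∧ r) is true.
    At v: □s requires s at every successor {v}.
      At v: s is true.
    So □s is true at v.
    At v: ◇(s ∧ r) requires s ∧ r at some successor in {v}.
      s ∧ r holds at v, so ◇(s ∧ r) is true at v.
  At v: ◇s is true, r is true, so ◇s ∨ r is true.
    At v: ◇s requires s at some successor in {v}.
      s holds at v, so ◇s is true at v.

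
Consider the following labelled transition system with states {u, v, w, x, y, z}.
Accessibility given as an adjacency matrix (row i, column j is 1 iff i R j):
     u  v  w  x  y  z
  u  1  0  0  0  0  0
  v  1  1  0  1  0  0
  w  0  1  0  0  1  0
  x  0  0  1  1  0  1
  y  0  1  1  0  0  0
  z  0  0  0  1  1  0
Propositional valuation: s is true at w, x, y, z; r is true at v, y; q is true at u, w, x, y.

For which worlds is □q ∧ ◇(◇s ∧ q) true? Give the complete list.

Let φ = □q ∧ ◇(◇s ∧ q). Evaluate φ at each world:
  u (successors {u}): φ is false.
  v (successors {u, v, x}): φ is false.
  w (successors {v, y}): φ is false.
  x (successors {w, x, z}): φ is false.
  y (successors {v, w}): φ is false.
  z (successors {x, y}): φ is true.
For instance, at u:
  At u: □q is true, ◇(◇s ∧ q) is false, so □q ∧ ◇(◇s ∧ q) is false.
    At u: □q requires q at every successor {u}.
      At u: q is true.
    So □q is true at u.
    At u: ◇(◇s ∧ q) requires ◇s ∧ q at some successor in {u}.
      At u: ◇s ∧ q is false.
    So ◇(◇s ∧ q) is false at u.
Satisfying worlds: {z}

z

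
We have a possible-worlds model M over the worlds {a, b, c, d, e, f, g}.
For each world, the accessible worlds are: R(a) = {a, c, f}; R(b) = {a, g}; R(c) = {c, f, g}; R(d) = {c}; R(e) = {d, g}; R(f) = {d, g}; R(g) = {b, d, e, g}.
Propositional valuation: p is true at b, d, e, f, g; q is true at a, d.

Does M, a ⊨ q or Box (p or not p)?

Recall that Box ψ holds at a world iff ψ holds at every accessible world, and Dia ψ holds iff ψ holds at some accessible world.
At a: q is true, Box (p or not p) is true, so q or Box (p or not p) is true.
  At a: Box (p or not p) requires p or not p at every successor {a, c, f}.
    At a: p or not p is true.
    At c: p or not p is true.
    At f: p or not p is true.
  So Box (p or not p) is true at a.

Yes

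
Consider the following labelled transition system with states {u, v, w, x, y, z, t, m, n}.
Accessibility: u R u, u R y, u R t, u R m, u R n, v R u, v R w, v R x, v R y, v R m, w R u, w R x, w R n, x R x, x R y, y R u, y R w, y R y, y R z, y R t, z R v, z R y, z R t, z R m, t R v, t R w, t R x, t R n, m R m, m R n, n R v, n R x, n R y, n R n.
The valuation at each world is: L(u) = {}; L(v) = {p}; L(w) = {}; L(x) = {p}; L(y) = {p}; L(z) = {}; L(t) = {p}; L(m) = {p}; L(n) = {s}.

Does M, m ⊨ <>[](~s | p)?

No

Recall that []ψ holds at a world iff ψ holds at every accessible world, and <>ψ holds iff ψ holds at some accessible world.
At m: <>[](~s | p) requires [](~s | p) at some successor in {m, n}.
  At m: [](~s | p) is false.
  At n: [](~s | p) is false.
So <>[](~s | p) is false at m.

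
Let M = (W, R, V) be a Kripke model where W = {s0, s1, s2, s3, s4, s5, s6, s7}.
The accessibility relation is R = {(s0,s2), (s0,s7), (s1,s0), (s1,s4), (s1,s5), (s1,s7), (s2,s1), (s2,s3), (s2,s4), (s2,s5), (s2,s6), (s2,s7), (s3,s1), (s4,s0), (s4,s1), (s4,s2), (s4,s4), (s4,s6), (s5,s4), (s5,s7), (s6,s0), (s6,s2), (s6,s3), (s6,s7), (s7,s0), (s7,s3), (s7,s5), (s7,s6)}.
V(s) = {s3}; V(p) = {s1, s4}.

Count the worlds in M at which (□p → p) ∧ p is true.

Let φ = (□p → p) ∧ p. Evaluate φ at each world:
  s0 (successors {s2, s7}): φ is false.
  s1 (successors {s0, s4, s5, s7}): φ is true.
  s2 (successors {s1, s3, s4, s5, s6, s7}): φ is false.
  s3 (successors {s1}): φ is false.
  s4 (successors {s0, s1, s2, s4, s6}): φ is true.
  s5 (successors {s4, s7}): φ is false.
  s6 (successors {s0, s2, s3, s7}): φ is false.
  s7 (successors {s0, s3, s5, s6}): φ is false.
For instance, at s6:
  At s6: □p → p is true, p is false, so (□p → p) ∧ p is false.
    At s6: □p is false, p is false, so □p → p is true.
      At s6: □p requires p at every successor {s0, s2, s3, s7}.
        p fails at s0, so □p is false at s6.
Satisfying worlds: {s1, s4}

2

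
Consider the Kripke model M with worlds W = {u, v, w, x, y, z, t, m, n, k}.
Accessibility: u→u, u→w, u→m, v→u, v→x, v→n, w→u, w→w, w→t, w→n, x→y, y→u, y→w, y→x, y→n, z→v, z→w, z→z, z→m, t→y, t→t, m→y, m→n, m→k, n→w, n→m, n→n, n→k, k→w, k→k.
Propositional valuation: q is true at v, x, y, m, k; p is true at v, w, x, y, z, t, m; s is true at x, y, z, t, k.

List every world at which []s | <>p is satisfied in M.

Let φ = []s | <>p. Evaluate φ at each world:
  u (successors {u, w, m}): φ is true.
  v (successors {u, x, n}): φ is true.
  w (successors {u, w, t, n}): φ is true.
  x (successors {y}): φ is true.
  y (successors {u, w, x, n}): φ is true.
  z (successors {v, w, z, m}): φ is true.
  t (successors {y, t}): φ is true.
  m (successors {y, n, k}): φ is true.
  n (successors {w, m, n, k}): φ is true.
  k (successors {w, k}): φ is true.
For instance, at k:
  At k: []s is false, <>p is true, so []s | <>p is true.
    At k: []s requires s at every successor {w, k}.
      s fails at w, so []s is false at k.
    At k: <>p requires p at some successor in {w, k}.
      p holds at w, so <>p is true at k.
Satisfying worlds: {u, v, w, x, y, z, t, m, n, k}

u, v, w, x, y, z, t, m, n, k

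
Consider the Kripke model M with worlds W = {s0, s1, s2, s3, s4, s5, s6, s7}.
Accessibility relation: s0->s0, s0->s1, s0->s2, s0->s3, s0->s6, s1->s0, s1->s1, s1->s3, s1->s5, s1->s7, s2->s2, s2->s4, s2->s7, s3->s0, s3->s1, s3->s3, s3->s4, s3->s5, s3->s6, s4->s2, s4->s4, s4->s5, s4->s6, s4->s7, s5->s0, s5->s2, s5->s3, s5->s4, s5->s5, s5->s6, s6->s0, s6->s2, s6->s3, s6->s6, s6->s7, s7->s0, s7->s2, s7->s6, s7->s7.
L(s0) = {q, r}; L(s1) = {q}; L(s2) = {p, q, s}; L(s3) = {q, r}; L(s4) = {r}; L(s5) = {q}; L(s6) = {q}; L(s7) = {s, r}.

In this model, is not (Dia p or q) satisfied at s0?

No

Recall that Dia ψ holds at a world iff ψ holds at some accessible world.
At s0: Dia p or q is true, so not (Dia p or q) is false.
  At s0: Dia p is true, q is true, so Dia p or q is true.
    At s0: Dia p requires p at some successor in {s0, s1, s2, s3, s6}.
      p holds at s2, so Dia p is true at s0.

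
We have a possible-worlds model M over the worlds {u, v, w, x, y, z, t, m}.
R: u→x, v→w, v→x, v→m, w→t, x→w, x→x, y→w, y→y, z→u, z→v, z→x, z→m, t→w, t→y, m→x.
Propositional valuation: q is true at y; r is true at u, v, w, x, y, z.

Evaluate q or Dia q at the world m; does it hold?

No

Recall that Dia ψ holds at a world iff ψ holds at some accessible world.
At m: q is false, Dia q is false, so q or Dia q is false.
  At m: Dia q requires q at some successor in {x}.
    At x: q is false.
  So Dia q is false at m.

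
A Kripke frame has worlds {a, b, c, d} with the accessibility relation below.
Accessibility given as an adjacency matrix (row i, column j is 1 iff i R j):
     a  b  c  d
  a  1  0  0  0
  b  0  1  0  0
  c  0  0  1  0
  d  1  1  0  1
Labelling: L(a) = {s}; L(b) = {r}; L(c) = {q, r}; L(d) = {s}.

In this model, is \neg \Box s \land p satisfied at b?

No

Recall that \Box ψ holds at a world iff ψ holds at every accessible world, and \Diamond ψ holds iff ψ holds at some accessible world.
At b: \neg \Box s is true, p is false, so \neg \Box s \land p is false.
  At b: \Box s is false, so \neg \Box s is true.
    At b: \Box s requires s at every successor {b}.
      s fails at b, so \Box s is false at b.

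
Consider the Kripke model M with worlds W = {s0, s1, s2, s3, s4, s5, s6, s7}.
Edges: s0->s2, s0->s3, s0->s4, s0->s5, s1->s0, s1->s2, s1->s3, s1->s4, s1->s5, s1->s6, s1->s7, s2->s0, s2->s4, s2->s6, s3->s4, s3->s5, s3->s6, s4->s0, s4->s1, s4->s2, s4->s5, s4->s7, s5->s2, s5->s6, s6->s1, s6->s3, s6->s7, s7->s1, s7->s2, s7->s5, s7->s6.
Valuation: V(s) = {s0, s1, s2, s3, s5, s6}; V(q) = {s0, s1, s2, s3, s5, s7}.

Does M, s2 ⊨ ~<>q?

No

Recall that <>ψ holds at a world iff ψ holds at some accessible world.
At s2: <>q is true, so ~<>q is false.
  At s2: <>q requires q at some successor in {s0, s4, s6}.
    q holds at s0, so <>q is true at s2.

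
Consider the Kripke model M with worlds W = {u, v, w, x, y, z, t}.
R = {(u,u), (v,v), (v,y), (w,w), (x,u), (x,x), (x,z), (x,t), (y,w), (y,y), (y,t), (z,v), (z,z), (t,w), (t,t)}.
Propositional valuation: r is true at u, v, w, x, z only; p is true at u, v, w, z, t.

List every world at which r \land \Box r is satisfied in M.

u, w, z

Let φ = r \land \Box r. Evaluate φ at each world:
  u (successors {u}): φ is true.
  v (successors {v, y}): φ is false.
  w (successors {w}): φ is true.
  x (successors {u, x, z, t}): φ is false.
  y (successors {w, y, t}): φ is false.
  z (successors {v, z}): φ is true.
  t (successors {w, t}): φ is false.
For instance, at t:
  At t: r is false, \Box r is false, so r \land \Box r is false.
    At t: \Box r requires r at every successor {w, t}.
      r fails at t, so \Box r is false at t.
Satisfying worlds: {u, w, z}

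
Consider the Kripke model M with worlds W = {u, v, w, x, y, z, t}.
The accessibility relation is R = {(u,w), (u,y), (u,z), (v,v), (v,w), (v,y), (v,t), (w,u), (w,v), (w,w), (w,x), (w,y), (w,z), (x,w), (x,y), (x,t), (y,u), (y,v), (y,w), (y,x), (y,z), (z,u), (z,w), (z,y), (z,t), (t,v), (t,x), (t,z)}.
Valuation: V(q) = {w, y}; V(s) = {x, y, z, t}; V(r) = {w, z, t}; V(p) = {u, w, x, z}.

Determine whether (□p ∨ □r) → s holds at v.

Yes

At v: □p ∨ □r is false, s is false, so (□p ∨ □r) → s is true.
  At v: □p is false, □r is false, so □p ∨ □r is false.
    At v: □p requires p at every successor {v, w, y, t}.
      p fails at v, so □p is false at v.
    At v: □r requires r at every successor {v, w, y, t}.
      r fails at v, so □r is false at v.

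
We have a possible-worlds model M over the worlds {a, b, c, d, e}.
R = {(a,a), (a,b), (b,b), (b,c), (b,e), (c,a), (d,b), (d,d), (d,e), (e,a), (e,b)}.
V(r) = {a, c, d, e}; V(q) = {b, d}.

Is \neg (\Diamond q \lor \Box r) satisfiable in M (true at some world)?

Let φ = \neg (\Diamond q \lor \Box r). Evaluate φ at each world:
  a (successors {a, b}): φ is false.
  b (successors {b, c, e}): φ is false.
  c (successors {a}): φ is false.
  d (successors {b, d, e}): φ is false.
  e (successors {a, b}): φ is false.
For instance, at c:
  At c: \Diamond q \lor \Box r is true, so \neg (\Diamond q \lor \Box r) is false.
    At c: \Diamond q is false, \Box r is true, so \Diamond q \lor \Box r is true.
      At c: \Diamond q requires q at some successor in {a}.
        At a: q is false.
      So \Diamond q is false at c.
      At c: \Box r requires r at every successor {a}.
        At a: r is true.
      So \Box r is true at c.

No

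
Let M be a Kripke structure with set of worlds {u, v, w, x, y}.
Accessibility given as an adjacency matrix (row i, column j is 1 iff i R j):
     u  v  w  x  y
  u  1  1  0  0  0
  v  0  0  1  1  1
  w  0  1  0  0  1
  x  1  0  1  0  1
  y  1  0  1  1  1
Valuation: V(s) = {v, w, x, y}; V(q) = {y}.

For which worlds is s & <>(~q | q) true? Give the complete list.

Recall that <>ψ holds at a world iff ψ holds at some accessible world.
Let φ = s & <>(~q | q). Evaluate φ at each world:
  u (successors {u, v}): φ is false.
  v (successors {w, x, y}): φ is true.
  w (successors {v, y}): φ is true.
  x (successors {u, w, y}): φ is true.
  y (successors {u, w, x, y}): φ is true.
For instance, at w:
  At w: s is true, <>(~q | q) is true, so s & <>(~q | q) is true.
    At w: <>(~q | q) requires ~q | q at some successor in {v, y}.
      ~q | q holds at v, so <>(~q | q) is true at w.
Satisfying worlds: {v, w, x, y}

v, w, x, y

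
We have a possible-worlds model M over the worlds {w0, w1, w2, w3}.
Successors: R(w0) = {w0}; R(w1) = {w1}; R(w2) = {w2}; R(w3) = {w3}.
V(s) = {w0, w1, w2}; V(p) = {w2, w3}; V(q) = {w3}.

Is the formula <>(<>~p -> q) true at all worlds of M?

No

Recall that <>ψ holds at a world iff ψ holds at some accessible world.
Let φ = <>(<>~p -> q). Evaluate φ at each world:
  w0 (successors {w0}): φ is false.
  w1 (successors {w1}): φ is false.
  w2 (successors {w2}): φ is true.
  w3 (successors {w3}): φ is true.
Detail at w0 (counterexample):
  At w0: <>(<>~p -> q) requires <>~p -> q at some successor in {w0}.
    At w0: <>~p -> q is false.
  So <>(<>~p -> q) is false at w0.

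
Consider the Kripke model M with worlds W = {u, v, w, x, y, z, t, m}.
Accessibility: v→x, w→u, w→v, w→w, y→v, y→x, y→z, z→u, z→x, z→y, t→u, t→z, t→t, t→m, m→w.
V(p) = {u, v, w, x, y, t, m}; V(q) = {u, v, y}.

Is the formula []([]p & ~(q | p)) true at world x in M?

Yes

Recall that []ψ holds at a world iff ψ holds at every accessible world, and <>ψ holds iff ψ holds at some accessible world.
At x: no accessible worlds, so []([]p & ~(q | p)) holds vacuously.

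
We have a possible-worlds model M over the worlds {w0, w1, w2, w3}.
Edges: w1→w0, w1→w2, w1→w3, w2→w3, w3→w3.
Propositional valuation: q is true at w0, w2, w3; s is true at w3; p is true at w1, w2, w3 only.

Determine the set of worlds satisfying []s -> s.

Recall that []ψ holds at a world iff ψ holds at every accessible world, and <>ψ holds iff ψ holds at some accessible world.
Let φ = []s -> s. Evaluate φ at each world:
  w0 (successors ∅): φ is false.
  w1 (successors {w0, w2, w3}): φ is true.
  w2 (successors {w3}): φ is false.
  w3 (successors {w3}): φ is true.
For instance, at w1:
  At w1: []s is false, s is false, so []s -> s is true.
    At w1: []s requires s at every successor {w0, w2, w3}.
      s fails at w0, so []s is false at w1.
Satisfying worlds: {w1, w3}

w1, w3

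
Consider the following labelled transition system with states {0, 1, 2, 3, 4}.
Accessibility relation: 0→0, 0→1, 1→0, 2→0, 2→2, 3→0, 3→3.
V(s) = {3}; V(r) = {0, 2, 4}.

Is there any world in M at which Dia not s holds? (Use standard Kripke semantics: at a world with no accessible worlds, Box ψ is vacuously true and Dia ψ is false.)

Let φ = Dia not s. Evaluate φ at each world:
  0 (successors {0, 1}): φ is true.
  1 (successors {0}): φ is true.
  2 (successors {0, 2}): φ is true.
  3 (successors {0, 3}): φ is true.
  4 (successors ∅): φ is false.
Detail at 0 (witness):
  At 0: Dia not s requires not s at some successor in {0, 1}.
    not s holds at 0, so Dia not s is true at 0.

Yes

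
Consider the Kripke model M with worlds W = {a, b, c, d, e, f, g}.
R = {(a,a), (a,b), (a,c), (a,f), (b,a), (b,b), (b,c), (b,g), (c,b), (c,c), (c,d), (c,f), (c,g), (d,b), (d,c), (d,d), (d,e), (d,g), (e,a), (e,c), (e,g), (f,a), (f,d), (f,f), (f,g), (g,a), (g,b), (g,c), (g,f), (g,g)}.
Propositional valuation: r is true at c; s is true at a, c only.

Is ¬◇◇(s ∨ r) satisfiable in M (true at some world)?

Recall that ◇ψ holds at a world iff ψ holds at some accessible world.
Let φ = ¬◇◇(s ∨ r). Evaluate φ at each world:
  a (successors {a, b, c, f}): φ is false.
  b (successors {a, b, c, g}): φ is false.
  c (successors {b, c, d, f, g}): φ is false.
  d (successors {b, c, d, e, g}): φ is false.
  e (successors {a, c, g}): φ is false.
  f (successors {a, d, f, g}): φ is false.
  g (successors {a, b, c, f, g}): φ is false.
For instance, at f:
  At f: ◇◇(s ∨ r) is true, so ¬◇◇(s ∨ r) is false.
    At f: ◇◇(s ∨ r) requires ◇(s ∨ r) at some successor in {a, d, f, g}.
      ◇(s ∨ r) holds at a, so ◇◇(s ∨ r) is true at f.

No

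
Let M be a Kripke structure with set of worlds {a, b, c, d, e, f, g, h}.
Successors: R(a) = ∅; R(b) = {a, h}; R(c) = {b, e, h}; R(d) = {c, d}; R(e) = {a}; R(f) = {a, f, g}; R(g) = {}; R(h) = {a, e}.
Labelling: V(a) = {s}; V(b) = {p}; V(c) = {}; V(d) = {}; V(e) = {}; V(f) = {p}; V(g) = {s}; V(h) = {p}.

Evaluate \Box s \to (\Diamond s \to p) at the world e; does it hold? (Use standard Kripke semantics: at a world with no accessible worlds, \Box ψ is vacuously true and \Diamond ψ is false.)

At e: \Box s is true, \Diamond s \to p is false, so \Box s \to (\Diamond s \to p) is false.
  At e: \Box s requires s at every successor {a}.
    At a: s is true.
  So \Box s is true at e.
  At e: \Diamond s is true, p is false, so \Diamond s \to p is false.
    At e: \Diamond s requires s at some successor in {a}.
      s holds at a, so \Diamond s is true at e.

No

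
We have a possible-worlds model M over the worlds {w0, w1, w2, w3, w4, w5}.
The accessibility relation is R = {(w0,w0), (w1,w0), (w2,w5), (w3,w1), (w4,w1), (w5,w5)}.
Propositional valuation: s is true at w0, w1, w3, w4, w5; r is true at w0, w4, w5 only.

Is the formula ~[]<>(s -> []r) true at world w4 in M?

No

At w4: []<>(s -> []r) is true, so ~[]<>(s -> []r) is false.
  At w4: []<>(s -> []r) requires <>(s -> []r) at every successor {w1}.
      At w1: <>(s -> []r) requires s -> []r at some successor in {w0}.
        s -> []r holds at w0, so <>(s -> []r) is true at w1.
  So []<>(s -> []r) is true at w4.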